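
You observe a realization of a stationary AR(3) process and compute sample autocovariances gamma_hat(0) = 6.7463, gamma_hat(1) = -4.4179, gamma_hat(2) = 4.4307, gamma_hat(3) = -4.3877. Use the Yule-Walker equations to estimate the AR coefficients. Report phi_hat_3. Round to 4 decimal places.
\hat\phi_{3} = -0.2720

The Yule-Walker equations for an AR(p) process read, in matrix form,
  Gamma_p phi = r_p,   with   (Gamma_p)_{ij} = gamma(|i - j|),
                       (r_p)_i = gamma(i),   i,j = 1..p.
Substitute the sample gammas (Toeplitz matrix and right-hand side of size 3):
  Gamma_p = [[6.7463, -4.4179, 4.4307], [-4.4179, 6.7463, -4.4179], [4.4307, -4.4179, 6.7463]]
  r_p     = [-4.4179, 4.4307, -4.3877]
Written out (R1..R3):
  (R1) 6.7463 phi_1 - 4.4179 phi_2 + 4.4307 phi_3 = -4.4179
  (R2) -4.4179 phi_1 + 6.7463 phi_2 - 4.4179 phi_3 = 4.4307
  (R3) 4.4307 phi_1 - 4.4179 phi_2 + 6.7463 phi_3 = -4.3877
Gaussian elimination:
  R2 <- R2 - (-4.4179/6.7463) R1 = R2 - (-0.654863) R1:  3.853182 phi_2 - 1.5164 phi_3 = 1.537582
  R3 <- R3 - (4.4307/6.7463) R1 = R3 - (0.65676) R1:  -1.5164 phi_2 + 3.836393 phi_3 = -1.4862
  R3 <- R3 - (-1.5164/3.853182) R2 = R3 - (-0.393545) R2:  3.239622 phi_3 = -0.881092
Back-substitution:
  phi_hat_3 = -0.881092 / 3.239622 = -0.271974
  phi_hat_2 = (1.537582 - (-1.5164)(-0.271974)) / 3.853182 = 0.292008
  phi_hat_1 = (-4.4179 - (-4.4179)(0.292008) - (4.4307)(-0.271974)) / 6.7463 = -0.285016
So phi_hat = [-0.2850, 0.2920, -0.2720].
Therefore phi_hat_3 = -0.2720.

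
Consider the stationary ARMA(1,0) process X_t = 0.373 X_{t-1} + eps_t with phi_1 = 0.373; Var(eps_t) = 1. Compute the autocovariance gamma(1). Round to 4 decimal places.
\gamma(1) = 0.4333

Multiply the model equation by X_{t-k} and take expectations. With theta_0 = psi_0 = 1 and psi_j the MA(infinity) weights, this gives
  gamma(k) - sum_i phi_i gamma(k-i) = c_k,
  c_k = sigma^2 * sum_{j=k..q} theta_j psi_{j-k}   (c_k = 0 for k > q),
using gamma(-m) = gamma(m).
Pure AR (q = 0): c_0 = sigma^2 = 1, c_k = 0 for k >= 1.
Equations for k = 0 and k = 1 (AR order 1):
  gamma(0) = phi_1 gamma(1) + c_0
  gamma(1) = phi_1 gamma(0) + c_1
Substituting the second into the first: gamma(0) (1 - phi_1^2) = c_0 + phi_1 c_1, so
  gamma(0) = c_0 / (1 - phi_1^2) = 1 / (1 - (0.373)^2) = 1 / 0.860871 = 1.161614.
  gamma(1) = phi_1 gamma(0) = (0.373)(1.161614) = 0.433282.
Therefore gamma(1) = 0.4333 (to 4 decimal places).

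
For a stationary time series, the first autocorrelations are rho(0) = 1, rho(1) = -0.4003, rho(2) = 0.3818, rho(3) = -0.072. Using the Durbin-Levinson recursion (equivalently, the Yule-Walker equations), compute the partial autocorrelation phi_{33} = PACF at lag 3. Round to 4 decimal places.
\phi_{33} = 0.1870

The PACF at lag k is phi_{kk}, the last component of the solution
to the Yule-Walker system G_k phi = r_k where
  (G_k)_{ij} = rho(|i - j|), (r_k)_i = rho(i), i,j = 1..k.
Equivalently, Durbin-Levinson gives phi_{kk} iteratively:
  phi_{11} = rho(1)
  phi_{kk} = [rho(k) - sum_{j=1..k-1} phi_{k-1,j} rho(k-j)]
            / [1 - sum_{j=1..k-1} phi_{k-1,j} rho(j)],
  phi_{k,j} = phi_{k-1,j} - phi_{kk} phi_{k-1,k-j},  j = 1..k-1.
Step k = 1:
  phi_11 = rho(1) = -0.4003.
Step k = 2:
  phi_22 = [rho(2) - phi_11 rho(1)] / [1 - phi_11 rho(1)] = [0.3818 - (-0.4003)(-0.4003)] / [1 - (-0.4003)(-0.4003)]
         = 0.22155991 / 0.83975991 = 0.263837.
  Update: phi_21 = phi_11 - phi_22 phi_11 = -0.4003 - (0.263837)(-0.4003) = -0.294686.
Step k = 3:
  phi_33 = [rho(3) - phi_21 rho(2) - phi_22 rho(1)] / [1 - phi_21 rho(1) - phi_22 rho(2)]
    numerator   = -0.072 - (-0.294686)(0.3818) - (0.263837)(-0.4003) = 0.14612514
    denominator = 1 - (-0.294686)(-0.4003) - (0.263837)(0.3818) = 0.78130416
  phi_33 = 0.14612514 / 0.78130416 = 0.187.
Therefore phi_{33} = 0.1870.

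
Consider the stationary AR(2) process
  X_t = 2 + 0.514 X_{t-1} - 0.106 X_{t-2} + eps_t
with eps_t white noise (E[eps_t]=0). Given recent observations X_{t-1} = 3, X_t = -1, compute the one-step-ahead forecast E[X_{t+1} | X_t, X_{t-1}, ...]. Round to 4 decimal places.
E[X_{t+1} \mid \mathcal F_t] = 1.1680

For an AR(p) model X_t = c + sum_i phi_i X_{t-i} + eps_t, the
one-step-ahead conditional mean is
  E[X_{t+1} | X_t, ...] = c + sum_i phi_i X_{t+1-i}.
Substitute known values:
  E[X_{t+1} | ...] = 2 + (0.514) * (-1) + (-0.106) * (3)
                   = 1.1680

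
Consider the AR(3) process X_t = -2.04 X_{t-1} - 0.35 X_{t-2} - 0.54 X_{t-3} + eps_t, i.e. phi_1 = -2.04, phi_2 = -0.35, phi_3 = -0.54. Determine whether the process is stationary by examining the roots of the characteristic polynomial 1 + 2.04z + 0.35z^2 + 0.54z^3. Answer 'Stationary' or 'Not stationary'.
\text{Not stationary}

The AR(p) characteristic polynomial is P(z) = 1 + 2.04z + 0.35z^2 + 0.54z^3.
Stationarity requires all roots to lie outside the unit circle, i.e. |z| > 1 for every root.
Degree 3: look for a simple real root z0 first, then factor out (1 - z/z0) and solve the remaining quadratic.
Testing z0 = -0.5: P(-0.5) = 1 + (2.04)(-0.5) + (0.35)(-0.5)^2 + (0.54)(-0.5)^3
  = 1 + (-1.02) + (0.0875) + (-0.0675) = 0.  So z_0 = -0.5 is a root, |z_0| = 0.5.
Divide out the factor (1 + 2 z) = (1 - z/z0) (since 1/z0 = -2):
  P(z) = (1 + 2 z)(1 + (0.04) z + (0.27) z^2)
  [check: z-coef 0.04 - (-2) = 2.04; z^2-coef 0.27 - (-2)(0.04) = 0.35; z^3-coef -(-2)(0.27) = 0.54.]
Remaining roots from the quadratic factor 1 + (0.04) z + (0.27) z^2:
  Set 1 + (0.04) z + (0.27) z^2 = 0, i.e. a z^2 + b z + c = 0 with a = 0.27, b = 0.04, c = 1.
  Discriminant D = b^2 - 4ac = (0.04)^2 - 4*(0.27)*1 = 0.0016 - (1.08) = -1.0784.
  D < 0, so the roots are the complex-conjugate pair z = (-b +/- i sqrt(-D)) / (2a) = -0.0741 +/- 1.9231i.
  For a conjugate pair |z|^2 = z * conj(z) = (product of roots) = c/a = 1/(0.27) = 3.703704, so |z| = sqrt(3.703704) = 1.9245 for both roots.
Moduli of all roots: 0.5000, 1.9245, 1.9245.
All moduli strictly greater than 1? No.
Verdict: Not stationary.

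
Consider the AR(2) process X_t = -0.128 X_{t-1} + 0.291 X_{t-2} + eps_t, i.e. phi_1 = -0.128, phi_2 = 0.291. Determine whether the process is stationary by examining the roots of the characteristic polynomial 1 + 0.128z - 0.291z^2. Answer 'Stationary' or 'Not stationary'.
\text{Stationary}

The AR(p) characteristic polynomial is P(z) = 1 + 0.128z - 0.291z^2.
Stationarity requires all roots to lie outside the unit circle, i.e. |z| > 1 for every root.
Set 1 + (0.128) z + (-0.291) z^2 = 0, i.e. a z^2 + b z + c = 0 with a = -0.291, b = 0.128, c = 1.
Discriminant D = b^2 - 4ac = (0.128)^2 - 4*(-0.291)*1 = 0.016384 - (-1.164) = 1.180384.
D >= 0, so the roots are real: z = (-b +/- sqrt(D)) / (2a) = (-0.128 +/- 1.086455) / (-0.582).
  z_1 = (-0.128 + 1.086455) / (-0.582) = -1.6468,   |z_1| = 1.6468.
  z_2 = (-0.128 - 1.086455) / (-0.582) = 2.0867,   |z_2| = 2.0867.
Moduli of all roots: 1.6468, 2.0867.
All moduli strictly greater than 1? Yes.
Verdict: Stationary.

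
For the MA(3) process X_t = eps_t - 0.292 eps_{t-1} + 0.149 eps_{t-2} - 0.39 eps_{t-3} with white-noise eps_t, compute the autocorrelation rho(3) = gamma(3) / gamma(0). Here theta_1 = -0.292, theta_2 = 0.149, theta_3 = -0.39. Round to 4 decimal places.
\rho(3) = -0.3096

For an MA(q) process with theta_0 = 1, the autocovariance is
  gamma(k) = sigma^2 * sum_{i=0..q-k} theta_i * theta_{i+k},
and rho(k) = gamma(k) / gamma(0). Sigma^2 cancels.
  numerator   = (1)*(-0.39) = -0.39.
  denominator = (1)^2 + (-0.292)^2 + (0.149)^2 + (-0.39)^2 = 1.259565.
  rho(3) = -0.39 / 1.259565 = -0.3096.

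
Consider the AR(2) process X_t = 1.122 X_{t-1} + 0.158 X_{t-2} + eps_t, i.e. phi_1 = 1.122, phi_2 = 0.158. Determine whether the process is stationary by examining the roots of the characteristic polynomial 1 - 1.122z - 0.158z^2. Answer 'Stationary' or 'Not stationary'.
\text{Not stationary}

The AR(p) characteristic polynomial is P(z) = 1 - 1.122z - 0.158z^2.
Stationarity requires all roots to lie outside the unit circle, i.e. |z| > 1 for every root.
Set 1 + (-1.122) z + (-0.158) z^2 = 0, i.e. a z^2 + b z + c = 0 with a = -0.158, b = -1.122, c = 1.
Discriminant D = b^2 - 4ac = (-1.122)^2 - 4*(-0.158)*1 = 1.258884 - (-0.632) = 1.890884.
D >= 0, so the roots are real: z = (-b +/- sqrt(D)) / (2a) = (1.122 +/- 1.375094) / (-0.316).
  z_1 = (1.122 + 1.375094) / (-0.316) = -7.9022,   |z_1| = 7.9022.
  z_2 = (1.122 - 1.375094) / (-0.316) = 0.8009,   |z_2| = 0.8009.
Moduli of all roots: 7.9022, 0.8009.
All moduli strictly greater than 1? No.
Verdict: Not stationary.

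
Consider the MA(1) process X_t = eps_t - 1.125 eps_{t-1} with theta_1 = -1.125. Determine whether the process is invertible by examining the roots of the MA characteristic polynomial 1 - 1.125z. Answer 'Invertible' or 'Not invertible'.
\text{Not invertible}

The MA(q) characteristic polynomial is P(z) = 1 - 1.125z.
Invertibility requires all roots to lie outside the unit circle, i.e. |z| > 1 for every root.
This is linear in z: 1 + (-1.125) z = 0  =>  z = -1/(-1.125) = 0.888889,  |z| = 0.888889.
Moduli of all roots: 0.8889.
All moduli strictly greater than 1? No.
Verdict: Not invertible.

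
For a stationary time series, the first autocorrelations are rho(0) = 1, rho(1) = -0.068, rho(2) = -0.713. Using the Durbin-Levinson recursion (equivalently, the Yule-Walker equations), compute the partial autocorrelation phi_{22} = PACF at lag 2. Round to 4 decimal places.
\phi_{22} = -0.7210

The PACF at lag k is phi_{kk}, the last component of the solution
to the Yule-Walker system G_k phi = r_k where
  (G_k)_{ij} = rho(|i - j|), (r_k)_i = rho(i), i,j = 1..k.
Equivalently, Durbin-Levinson gives phi_{kk} iteratively:
  phi_{11} = rho(1)
  phi_{kk} = [rho(k) - sum_{j=1..k-1} phi_{k-1,j} rho(k-j)]
            / [1 - sum_{j=1..k-1} phi_{k-1,j} rho(j)],
  phi_{k,j} = phi_{k-1,j} - phi_{kk} phi_{k-1,k-j},  j = 1..k-1.
Step k = 1:
  phi_11 = rho(1) = -0.068.
Step k = 2:
  phi_22 = [rho(2) - phi_11 rho(1)] / [1 - phi_11 rho(1)] = [-0.713 - (-0.068)(-0.068)] / [1 - (-0.068)(-0.068)]
         = -0.717624 / 0.995376 = -0.721.
Therefore phi_{22} = -0.7210.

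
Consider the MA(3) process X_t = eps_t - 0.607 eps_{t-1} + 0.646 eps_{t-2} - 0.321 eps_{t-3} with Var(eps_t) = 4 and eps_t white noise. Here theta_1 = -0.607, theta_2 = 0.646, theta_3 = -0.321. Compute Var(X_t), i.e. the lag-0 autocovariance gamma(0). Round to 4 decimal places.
\gamma(0) = 7.5552

For an MA(q) process X_t = eps_t + sum_i theta_i eps_{t-i} with
Var(eps_t) = sigma^2, the variance is
  gamma(0) = sigma^2 * (1 + sum_i theta_i^2).
  sum_i theta_i^2 = (-0.607)^2 + (0.646)^2 + (-0.321)^2 = 0.368449 + 0.417316 + 0.103041 = 0.888806.
  gamma(0) = 4 * (1 + 0.888806) = 4 * 1.888806 = 7.555224, which rounds to 7.5552.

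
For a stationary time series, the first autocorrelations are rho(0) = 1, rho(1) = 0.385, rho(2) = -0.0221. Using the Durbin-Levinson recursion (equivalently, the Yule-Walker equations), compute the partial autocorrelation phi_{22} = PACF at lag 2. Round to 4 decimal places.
\phi_{22} = -0.2000

The PACF at lag k is phi_{kk}, the last component of the solution
to the Yule-Walker system G_k phi = r_k where
  (G_k)_{ij} = rho(|i - j|), (r_k)_i = rho(i), i,j = 1..k.
Equivalently, Durbin-Levinson gives phi_{kk} iteratively:
  phi_{11} = rho(1)
  phi_{kk} = [rho(k) - sum_{j=1..k-1} phi_{k-1,j} rho(k-j)]
            / [1 - sum_{j=1..k-1} phi_{k-1,j} rho(j)],
  phi_{k,j} = phi_{k-1,j} - phi_{kk} phi_{k-1,k-j},  j = 1..k-1.
Step k = 1:
  phi_11 = rho(1) = 0.385.
Step k = 2:
  phi_22 = [rho(2) - phi_11 rho(1)] / [1 - phi_11 rho(1)] = [-0.0221 - (0.385)(0.385)] / [1 - (0.385)(0.385)]
         = -0.170325 / 0.851775 = -0.2.
Therefore phi_{22} = -0.2000.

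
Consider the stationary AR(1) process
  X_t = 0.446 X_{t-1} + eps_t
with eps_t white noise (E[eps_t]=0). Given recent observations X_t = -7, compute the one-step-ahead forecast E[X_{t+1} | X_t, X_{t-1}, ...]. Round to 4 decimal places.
E[X_{t+1} \mid \mathcal F_t] = -3.1220

For an AR(p) model X_t = c + sum_i phi_i X_{t-i} + eps_t, the
one-step-ahead conditional mean is
  E[X_{t+1} | X_t, ...] = c + sum_i phi_i X_{t+1-i}.
Substitute known values:
  E[X_{t+1} | ...] = (0.446) * (-7)
                   = -3.1220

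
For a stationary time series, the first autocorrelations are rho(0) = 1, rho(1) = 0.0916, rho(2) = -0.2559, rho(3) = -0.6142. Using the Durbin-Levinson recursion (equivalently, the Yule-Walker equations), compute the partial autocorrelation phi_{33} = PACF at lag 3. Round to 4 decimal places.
\phi_{33} = -0.6080

The PACF at lag k is phi_{kk}, the last component of the solution
to the Yule-Walker system G_k phi = r_k where
  (G_k)_{ij} = rho(|i - j|), (r_k)_i = rho(i), i,j = 1..k.
Equivalently, Durbin-Levinson gives phi_{kk} iteratively:
  phi_{11} = rho(1)
  phi_{kk} = [rho(k) - sum_{j=1..k-1} phi_{k-1,j} rho(k-j)]
            / [1 - sum_{j=1..k-1} phi_{k-1,j} rho(j)],
  phi_{k,j} = phi_{k-1,j} - phi_{kk} phi_{k-1,k-j},  j = 1..k-1.
Step k = 1:
  phi_11 = rho(1) = 0.0916.
Step k = 2:
  phi_22 = [rho(2) - phi_11 rho(1)] / [1 - phi_11 rho(1)] = [-0.2559 - (0.0916)(0.0916)] / [1 - (0.0916)(0.0916)]
         = -0.26429056 / 0.99160944 = -0.266527.
  Update: phi_21 = phi_11 - phi_22 phi_11 = 0.0916 - (-0.266527)(0.0916) = 0.116014.
Step k = 3:
  phi_33 = [rho(3) - phi_21 rho(2) - phi_22 rho(1)] / [1 - phi_21 rho(1) - phi_22 rho(2)]
    numerator   = -0.6142 - (0.116014)(-0.2559) - (-0.266527)(0.0916) = -0.56009819
    denominator = 1 - (0.116014)(0.0916) - (-0.266527)(-0.2559) = 0.9211689
  phi_33 = -0.56009819 / 0.9211689 = -0.608.
Therefore phi_{33} = -0.6080.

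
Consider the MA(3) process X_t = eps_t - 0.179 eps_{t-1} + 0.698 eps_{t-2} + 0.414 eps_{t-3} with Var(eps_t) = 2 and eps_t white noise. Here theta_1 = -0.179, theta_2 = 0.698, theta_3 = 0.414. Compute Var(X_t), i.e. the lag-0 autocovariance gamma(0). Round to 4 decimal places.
\gamma(0) = 3.3813

For an MA(q) process X_t = eps_t + sum_i theta_i eps_{t-i} with
Var(eps_t) = sigma^2, the variance is
  gamma(0) = sigma^2 * (1 + sum_i theta_i^2).
  sum_i theta_i^2 = (-0.179)^2 + (0.698)^2 + (0.414)^2 = 0.032041 + 0.487204 + 0.171396 = 0.690641.
  gamma(0) = 2 * (1 + 0.690641) = 2 * 1.690641 = 3.381282, which rounds to 3.3813.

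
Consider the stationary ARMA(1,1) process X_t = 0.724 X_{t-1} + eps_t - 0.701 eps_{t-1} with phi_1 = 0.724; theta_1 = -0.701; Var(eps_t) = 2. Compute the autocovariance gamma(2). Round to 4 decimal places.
\gamma(2) = 0.0345

Multiply the model equation by X_{t-k} and take expectations. With theta_0 = psi_0 = 1 and psi_j the MA(infinity) weights, this gives
  gamma(k) - sum_i phi_i gamma(k-i) = c_k,
  c_k = sigma^2 * sum_{j=k..q} theta_j psi_{j-k}   (c_k = 0 for k > q),
using gamma(-m) = gamma(m).
psi-weights needed (psi_j = theta_j + sum_i phi_i psi_{j-i}):
  psi_1 = theta_1 + phi_1 = -0.701 + (0.724) = 0.023
Right-hand sides:
  c_0 = sigma^2 (1 + theta_1 psi_1) = 2 * (1 + (-0.701)(0.023)) = 2 * 0.983877 = 1.967754
  c_1 = sigma^2 theta_1 = 2 * (-0.701) = -1.402
  c_2 = 0
Equations for k = 0 and k = 1 (AR order 1):
  gamma(0) = phi_1 gamma(1) + c_0
  gamma(1) = phi_1 gamma(0) + c_1
Substituting the second into the first: gamma(0) (1 - phi_1^2) = c_0 + phi_1 c_1, so
  gamma(0) = (c_0 + phi_1 c_1) / (1 - phi_1^2) = (1.967754 + (0.724)(-1.402)) / (1 - (0.724)^2) = 0.952706 / 0.475824 = 2.002224.
  gamma(1) = phi_1 gamma(0) + c_1 = (0.724)(2.002224) + (-1.402) = 0.04761.
For k = 2 (> q): gamma(2) = phi_1 gamma(1) = (0.724)(0.04761) = 0.03447.
Therefore gamma(2) = 0.0345 (to 4 decimal places).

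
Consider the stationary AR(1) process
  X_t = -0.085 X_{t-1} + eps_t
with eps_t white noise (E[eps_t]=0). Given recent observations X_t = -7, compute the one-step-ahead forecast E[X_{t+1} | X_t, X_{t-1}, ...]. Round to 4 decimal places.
E[X_{t+1} \mid \mathcal F_t] = 0.5950

For an AR(p) model X_t = c + sum_i phi_i X_{t-i} + eps_t, the
one-step-ahead conditional mean is
  E[X_{t+1} | X_t, ...] = c + sum_i phi_i X_{t+1-i}.
Substitute known values:
  E[X_{t+1} | ...] = (-0.085) * (-7)
                   = 0.5950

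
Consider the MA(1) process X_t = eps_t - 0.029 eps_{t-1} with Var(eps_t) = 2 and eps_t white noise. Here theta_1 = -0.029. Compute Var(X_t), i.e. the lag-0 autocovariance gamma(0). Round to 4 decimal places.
\gamma(0) = 2.0017

For an MA(q) process X_t = eps_t + sum_i theta_i eps_{t-i} with
Var(eps_t) = sigma^2, the variance is
  gamma(0) = sigma^2 * (1 + sum_i theta_i^2).
  sum_i theta_i^2 = (-0.029)^2 = 0.000841.
  gamma(0) = 2 * (1 + 0.000841) = 2 * 1.000841 = 2.001682, which rounds to 2.0017.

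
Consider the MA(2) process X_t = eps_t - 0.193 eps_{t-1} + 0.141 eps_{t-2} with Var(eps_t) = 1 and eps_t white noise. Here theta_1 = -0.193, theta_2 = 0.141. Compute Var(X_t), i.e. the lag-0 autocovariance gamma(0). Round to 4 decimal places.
\gamma(0) = 1.0571

For an MA(q) process X_t = eps_t + sum_i theta_i eps_{t-i} with
Var(eps_t) = sigma^2, the variance is
  gamma(0) = sigma^2 * (1 + sum_i theta_i^2).
  sum_i theta_i^2 = (-0.193)^2 + (0.141)^2 = 0.037249 + 0.019881 = 0.05713.
  gamma(0) = 1 * (1 + 0.05713) = 1 * 1.05713 = 1.05713, which rounds to 1.0571.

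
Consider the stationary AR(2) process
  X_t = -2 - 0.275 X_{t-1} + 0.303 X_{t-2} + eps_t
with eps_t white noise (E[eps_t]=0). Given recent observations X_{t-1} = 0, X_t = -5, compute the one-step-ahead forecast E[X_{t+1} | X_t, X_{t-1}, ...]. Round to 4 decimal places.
E[X_{t+1} \mid \mathcal F_t] = -0.6250

For an AR(p) model X_t = c + sum_i phi_i X_{t-i} + eps_t, the
one-step-ahead conditional mean is
  E[X_{t+1} | X_t, ...] = c + sum_i phi_i X_{t+1-i}.
Substitute known values:
  E[X_{t+1} | ...] = -2 + (-0.275) * (-5) + (0.303) * (0)
                   = -0.6250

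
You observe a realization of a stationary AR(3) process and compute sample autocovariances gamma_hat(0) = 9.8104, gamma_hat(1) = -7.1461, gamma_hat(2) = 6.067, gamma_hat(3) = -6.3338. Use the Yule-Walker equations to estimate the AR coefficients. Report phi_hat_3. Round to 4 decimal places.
\hat\phi_{3} = -0.3160

The Yule-Walker equations for an AR(p) process read, in matrix form,
  Gamma_p phi = r_p,   with   (Gamma_p)_{ij} = gamma(|i - j|),
                       (r_p)_i = gamma(i),   i,j = 1..p.
Substitute the sample gammas (Toeplitz matrix and right-hand side of size 3):
  Gamma_p = [[9.8104, -7.1461, 6.067], [-7.1461, 9.8104, -7.1461], [6.067, -7.1461, 9.8104]]
  r_p     = [-7.1461, 6.067, -6.3338]
Written out (R1..R3):
  (R1) 9.8104 phi_1 - 7.1461 phi_2 + 6.067 phi_3 = -7.1461
  (R2) -7.1461 phi_1 + 9.8104 phi_2 - 7.1461 phi_3 = 6.067
  (R3) 6.067 phi_1 - 7.1461 phi_2 + 9.8104 phi_3 = -6.3338
Gaussian elimination:
  R2 <- R2 - (-7.1461/9.8104) R1 = R2 - (-0.728421) R1:  4.605032 phi_2 - 2.726771 phi_3 = 0.861632
  R3 <- R3 - (6.067/9.8104) R1 = R3 - (0.618425) R1:  -2.726771 phi_2 + 6.058413 phi_3 = -1.914471
  R3 <- R3 - (-2.726771/4.605032) R2 = R3 - (-0.592129) R2:  4.443815 phi_3 = -1.404274
Back-substitution:
  phi_hat_3 = -1.404274 / 4.443815 = -0.316006
  phi_hat_2 = (0.861632 - (-2.726771)(-0.316006)) / 4.605032 = -0.00001
  phi_hat_1 = (-7.1461 - (-7.1461)(-0.00001) - (6.067)(-0.316006)) / 9.8104 = -0.533002
So phi_hat = [-0.5330, -0.0000, -0.3160].
Therefore phi_hat_3 = -0.3160.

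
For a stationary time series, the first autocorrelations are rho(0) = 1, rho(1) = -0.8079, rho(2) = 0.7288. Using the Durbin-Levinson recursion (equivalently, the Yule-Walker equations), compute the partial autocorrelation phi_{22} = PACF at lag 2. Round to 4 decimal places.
\phi_{22} = 0.2191

The PACF at lag k is phi_{kk}, the last component of the solution
to the Yule-Walker system G_k phi = r_k where
  (G_k)_{ij} = rho(|i - j|), (r_k)_i = rho(i), i,j = 1..k.
Equivalently, Durbin-Levinson gives phi_{kk} iteratively:
  phi_{11} = rho(1)
  phi_{kk} = [rho(k) - sum_{j=1..k-1} phi_{k-1,j} rho(k-j)]
            / [1 - sum_{j=1..k-1} phi_{k-1,j} rho(j)],
  phi_{k,j} = phi_{k-1,j} - phi_{kk} phi_{k-1,k-j},  j = 1..k-1.
Step k = 1:
  phi_11 = rho(1) = -0.8079.
Step k = 2:
  phi_22 = [rho(2) - phi_11 rho(1)] / [1 - phi_11 rho(1)] = [0.7288 - (-0.8079)(-0.8079)] / [1 - (-0.8079)(-0.8079)]
         = 0.07609759 / 0.34729759 = 0.2191.
Therefore phi_{22} = 0.2191.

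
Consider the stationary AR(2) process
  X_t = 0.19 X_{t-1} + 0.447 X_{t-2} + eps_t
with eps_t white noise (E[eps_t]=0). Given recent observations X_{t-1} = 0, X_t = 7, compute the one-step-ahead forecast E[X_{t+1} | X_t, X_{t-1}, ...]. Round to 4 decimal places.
E[X_{t+1} \mid \mathcal F_t] = 1.3300

For an AR(p) model X_t = c + sum_i phi_i X_{t-i} + eps_t, the
one-step-ahead conditional mean is
  E[X_{t+1} | X_t, ...] = c + sum_i phi_i X_{t+1-i}.
Substitute known values:
  E[X_{t+1} | ...] = (0.19) * (7) + (0.447) * (0)
                   = 1.3300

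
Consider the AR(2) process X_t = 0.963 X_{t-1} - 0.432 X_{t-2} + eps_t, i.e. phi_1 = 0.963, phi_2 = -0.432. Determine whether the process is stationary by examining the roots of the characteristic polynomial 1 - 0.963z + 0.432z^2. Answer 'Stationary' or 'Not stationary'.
\text{Stationary}

The AR(p) characteristic polynomial is P(z) = 1 - 0.963z + 0.432z^2.
Stationarity requires all roots to lie outside the unit circle, i.e. |z| > 1 for every root.
Set 1 + (-0.963) z + (0.432) z^2 = 0, i.e. a z^2 + b z + c = 0 with a = 0.432, b = -0.963, c = 1.
Discriminant D = b^2 - 4ac = (-0.963)^2 - 4*(0.432)*1 = 0.927369 - (1.728) = -0.800631.
D < 0, so the roots are the complex-conjugate pair z = (-b +/- i sqrt(-D)) / (2a) = 1.1146 +/- 1.0356i.
For a conjugate pair |z|^2 = z * conj(z) = (product of roots) = c/a = 1/(0.432) = 2.314815, so |z| = sqrt(2.314815) = 1.5215 for both roots.
Moduli of all roots: 1.5215, 1.5215.
All moduli strictly greater than 1? Yes.
Verdict: Stationary.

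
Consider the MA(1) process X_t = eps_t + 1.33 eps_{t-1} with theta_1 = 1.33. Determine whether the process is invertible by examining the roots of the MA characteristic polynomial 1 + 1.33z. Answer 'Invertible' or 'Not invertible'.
\text{Not invertible}

The MA(q) characteristic polynomial is P(z) = 1 + 1.33z.
Invertibility requires all roots to lie outside the unit circle, i.e. |z| > 1 for every root.
This is linear in z: 1 + (1.33) z = 0  =>  z = -1/(1.33) = -0.75188,  |z| = 0.75188.
Moduli of all roots: 0.7519.
All moduli strictly greater than 1? No.
Verdict: Not invertible.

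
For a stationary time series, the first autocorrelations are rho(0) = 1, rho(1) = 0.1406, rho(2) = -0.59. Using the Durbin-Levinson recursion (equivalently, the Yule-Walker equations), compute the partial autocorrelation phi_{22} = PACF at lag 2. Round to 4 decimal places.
\phi_{22} = -0.6221

The PACF at lag k is phi_{kk}, the last component of the solution
to the Yule-Walker system G_k phi = r_k where
  (G_k)_{ij} = rho(|i - j|), (r_k)_i = rho(i), i,j = 1..k.
Equivalently, Durbin-Levinson gives phi_{kk} iteratively:
  phi_{11} = rho(1)
  phi_{kk} = [rho(k) - sum_{j=1..k-1} phi_{k-1,j} rho(k-j)]
            / [1 - sum_{j=1..k-1} phi_{k-1,j} rho(j)],
  phi_{k,j} = phi_{k-1,j} - phi_{kk} phi_{k-1,k-j},  j = 1..k-1.
Step k = 1:
  phi_11 = rho(1) = 0.1406.
Step k = 2:
  phi_22 = [rho(2) - phi_11 rho(1)] / [1 - phi_11 rho(1)] = [-0.59 - (0.1406)(0.1406)] / [1 - (0.1406)(0.1406)]
         = -0.60976836 / 0.98023164 = -0.6221.
Therefore phi_{22} = -0.6221.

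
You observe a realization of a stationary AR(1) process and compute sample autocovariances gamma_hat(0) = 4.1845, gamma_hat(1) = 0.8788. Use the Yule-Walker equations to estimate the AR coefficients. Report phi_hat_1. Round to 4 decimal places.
\hat\phi_{1} = 0.2100

The Yule-Walker equations for an AR(p) process read, in matrix form,
  Gamma_p phi = r_p,   with   (Gamma_p)_{ij} = gamma(|i - j|),
                       (r_p)_i = gamma(i),   i,j = 1..p.
Substitute the sample gammas (Toeplitz matrix and right-hand side of size 1):
  Gamma_p = [[4.1845]]
  r_p     = [0.8788]
With p = 1 this is the single equation gamma(0) phi_1 = gamma(1):
  phi_hat_1 = gamma(1) / gamma(0) = 0.8788 / 4.1845 = 0.2100.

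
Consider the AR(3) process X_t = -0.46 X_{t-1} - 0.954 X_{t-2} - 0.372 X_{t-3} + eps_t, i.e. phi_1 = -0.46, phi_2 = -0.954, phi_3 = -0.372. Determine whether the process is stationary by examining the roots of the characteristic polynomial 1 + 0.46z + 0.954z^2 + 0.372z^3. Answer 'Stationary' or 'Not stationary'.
\text{Stationary}

The AR(p) characteristic polynomial is P(z) = 1 + 0.46z + 0.954z^2 + 0.372z^3.
Stationarity requires all roots to lie outside the unit circle, i.e. |z| > 1 for every root.
Degree 3: look for a simple real root z0 first, then factor out (1 - z/z0) and solve the remaining quadratic.
Testing z0 = -2.5: P(-2.5) = 1 + (0.46)(-2.5) + (0.954)(-2.5)^2 + (0.372)(-2.5)^3
  = 1 + (-1.15) + (5.9625) + (-5.8125) = 0.  So z_0 = -2.5 is a root, |z_0| = 2.5.
Divide out the factor (1 + 0.4 z) = (1 - z/z0) (since 1/z0 = -0.4):
  P(z) = (1 + 0.4 z)(1 + (0.06) z + (0.93) z^2)
  [check: z-coef 0.06 - (-0.4) = 0.46; z^2-coef 0.93 - (-0.4)(0.06) = 0.954; z^3-coef -(-0.4)(0.93) = 0.372.]
Remaining roots from the quadratic factor 1 + (0.06) z + (0.93) z^2:
  Set 1 + (0.06) z + (0.93) z^2 = 0, i.e. a z^2 + b z + c = 0 with a = 0.93, b = 0.06, c = 1.
  Discriminant D = b^2 - 4ac = (0.06)^2 - 4*(0.93)*1 = 0.0036 - (3.72) = -3.7164.
  D < 0, so the roots are the complex-conjugate pair z = (-b +/- i sqrt(-D)) / (2a) = -0.0323 +/- 1.0364i.
  For a conjugate pair |z|^2 = z * conj(z) = (product of roots) = c/a = 1/(0.93) = 1.075269, so |z| = sqrt(1.075269) = 1.037 for both roots.
Moduli of all roots: 2.5000, 1.0370, 1.0370.
All moduli strictly greater than 1? Yes.
Verdict: Stationary.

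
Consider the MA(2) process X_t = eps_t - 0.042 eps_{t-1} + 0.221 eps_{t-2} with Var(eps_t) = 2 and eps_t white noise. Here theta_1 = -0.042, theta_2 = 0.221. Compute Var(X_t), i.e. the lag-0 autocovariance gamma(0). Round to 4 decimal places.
\gamma(0) = 2.1012

For an MA(q) process X_t = eps_t + sum_i theta_i eps_{t-i} with
Var(eps_t) = sigma^2, the variance is
  gamma(0) = sigma^2 * (1 + sum_i theta_i^2).
  sum_i theta_i^2 = (-0.042)^2 + (0.221)^2 = 0.001764 + 0.048841 = 0.050605.
  gamma(0) = 2 * (1 + 0.050605) = 2 * 1.050605 = 2.10121, which rounds to 2.1012.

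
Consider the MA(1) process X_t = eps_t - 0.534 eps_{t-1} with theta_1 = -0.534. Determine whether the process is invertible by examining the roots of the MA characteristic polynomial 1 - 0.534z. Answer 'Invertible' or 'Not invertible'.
\text{Invertible}

The MA(q) characteristic polynomial is P(z) = 1 - 0.534z.
Invertibility requires all roots to lie outside the unit circle, i.e. |z| > 1 for every root.
This is linear in z: 1 + (-0.534) z = 0  =>  z = -1/(-0.534) = 1.872659,  |z| = 1.872659.
Moduli of all roots: 1.8727.
All moduli strictly greater than 1? Yes.
Verdict: Invertible.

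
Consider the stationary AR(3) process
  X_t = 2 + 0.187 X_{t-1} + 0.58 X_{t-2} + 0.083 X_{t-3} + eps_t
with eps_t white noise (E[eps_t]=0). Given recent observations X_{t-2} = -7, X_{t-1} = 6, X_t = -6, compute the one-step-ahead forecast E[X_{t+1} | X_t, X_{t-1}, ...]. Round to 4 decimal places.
E[X_{t+1} \mid \mathcal F_t] = 3.7770

For an AR(p) model X_t = c + sum_i phi_i X_{t-i} + eps_t, the
one-step-ahead conditional mean is
  E[X_{t+1} | X_t, ...] = c + sum_i phi_i X_{t+1-i}.
Substitute known values:
  E[X_{t+1} | ...] = 2 + (0.187) * (-6) + (0.58) * (6) + (0.083) * (-7)
                   = 3.7770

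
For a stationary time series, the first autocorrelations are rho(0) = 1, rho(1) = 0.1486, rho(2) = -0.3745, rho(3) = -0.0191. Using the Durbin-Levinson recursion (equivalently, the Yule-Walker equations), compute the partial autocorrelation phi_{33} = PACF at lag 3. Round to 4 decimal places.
\phi_{33} = 0.1461

The PACF at lag k is phi_{kk}, the last component of the solution
to the Yule-Walker system G_k phi = r_k where
  (G_k)_{ij} = rho(|i - j|), (r_k)_i = rho(i), i,j = 1..k.
Equivalently, Durbin-Levinson gives phi_{kk} iteratively:
  phi_{11} = rho(1)
  phi_{kk} = [rho(k) - sum_{j=1..k-1} phi_{k-1,j} rho(k-j)]
            / [1 - sum_{j=1..k-1} phi_{k-1,j} rho(j)],
  phi_{k,j} = phi_{k-1,j} - phi_{kk} phi_{k-1,k-j},  j = 1..k-1.
Step k = 1:
  phi_11 = rho(1) = 0.1486.
Step k = 2:
  phi_22 = [rho(2) - phi_11 rho(1)] / [1 - phi_11 rho(1)] = [-0.3745 - (0.1486)(0.1486)] / [1 - (0.1486)(0.1486)]
         = -0.39658196 / 0.97791804 = -0.405537.
  Update: phi_21 = phi_11 - phi_22 phi_11 = 0.1486 - (-0.405537)(0.1486) = 0.208863.
Step k = 3:
  phi_33 = [rho(3) - phi_21 rho(2) - phi_22 rho(1)] / [1 - phi_21 rho(1) - phi_22 rho(2)]
    numerator   = -0.0191 - (0.208863)(-0.3745) - (-0.405537)(0.1486) = 0.11938192
    denominator = 1 - (0.208863)(0.1486) - (-0.405537)(-0.3745) = 0.81708938
  phi_33 = 0.11938192 / 0.81708938 = 0.1461.
Therefore phi_{33} = 0.1461.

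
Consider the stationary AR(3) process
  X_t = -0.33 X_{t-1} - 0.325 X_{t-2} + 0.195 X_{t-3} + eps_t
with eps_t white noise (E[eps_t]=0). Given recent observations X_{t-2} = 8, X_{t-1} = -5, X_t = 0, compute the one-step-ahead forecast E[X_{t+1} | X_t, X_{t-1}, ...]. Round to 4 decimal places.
E[X_{t+1} \mid \mathcal F_t] = 3.1850

For an AR(p) model X_t = c + sum_i phi_i X_{t-i} + eps_t, the
one-step-ahead conditional mean is
  E[X_{t+1} | X_t, ...] = c + sum_i phi_i X_{t+1-i}.
Substitute known values:
  E[X_{t+1} | ...] = (-0.33) * (0) + (-0.325) * (-5) + (0.195) * (8)
                   = 3.1850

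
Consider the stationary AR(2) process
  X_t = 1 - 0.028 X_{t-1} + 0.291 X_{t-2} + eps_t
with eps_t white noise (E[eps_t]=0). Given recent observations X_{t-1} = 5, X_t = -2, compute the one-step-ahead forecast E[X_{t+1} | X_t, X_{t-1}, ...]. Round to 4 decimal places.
E[X_{t+1} \mid \mathcal F_t] = 2.5110

For an AR(p) model X_t = c + sum_i phi_i X_{t-i} + eps_t, the
one-step-ahead conditional mean is
  E[X_{t+1} | X_t, ...] = c + sum_i phi_i X_{t+1-i}.
Substitute known values:
  E[X_{t+1} | ...] = 1 + (-0.028) * (-2) + (0.291) * (5)
                   = 2.5110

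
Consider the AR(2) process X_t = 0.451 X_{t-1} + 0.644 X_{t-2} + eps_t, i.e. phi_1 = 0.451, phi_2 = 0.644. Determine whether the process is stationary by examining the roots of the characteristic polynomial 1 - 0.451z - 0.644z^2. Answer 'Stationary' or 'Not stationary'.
\text{Not stationary}

The AR(p) characteristic polynomial is P(z) = 1 - 0.451z - 0.644z^2.
Stationarity requires all roots to lie outside the unit circle, i.e. |z| > 1 for every root.
Set 1 + (-0.451) z + (-0.644) z^2 = 0, i.e. a z^2 + b z + c = 0 with a = -0.644, b = -0.451, c = 1.
Discriminant D = b^2 - 4ac = (-0.451)^2 - 4*(-0.644)*1 = 0.203401 - (-2.576) = 2.779401.
D >= 0, so the roots are real: z = (-b +/- sqrt(D)) / (2a) = (0.451 +/- 1.667154) / (-1.288).
  z_1 = (0.451 + 1.667154) / (-1.288) = -1.6445,   |z_1| = 1.6445.
  z_2 = (0.451 - 1.667154) / (-1.288) = 0.9442,   |z_2| = 0.9442.
Moduli of all roots: 1.6445, 0.9442.
All moduli strictly greater than 1? No.
Verdict: Not stationary.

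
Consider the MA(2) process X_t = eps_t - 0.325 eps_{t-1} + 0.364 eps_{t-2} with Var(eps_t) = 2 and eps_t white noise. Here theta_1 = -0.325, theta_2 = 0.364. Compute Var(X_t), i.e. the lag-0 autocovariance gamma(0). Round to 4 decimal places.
\gamma(0) = 2.4762

For an MA(q) process X_t = eps_t + sum_i theta_i eps_{t-i} with
Var(eps_t) = sigma^2, the variance is
  gamma(0) = sigma^2 * (1 + sum_i theta_i^2).
  sum_i theta_i^2 = (-0.325)^2 + (0.364)^2 = 0.105625 + 0.132496 = 0.238121.
  gamma(0) = 2 * (1 + 0.238121) = 2 * 1.238121 = 2.476242, which rounds to 2.4762.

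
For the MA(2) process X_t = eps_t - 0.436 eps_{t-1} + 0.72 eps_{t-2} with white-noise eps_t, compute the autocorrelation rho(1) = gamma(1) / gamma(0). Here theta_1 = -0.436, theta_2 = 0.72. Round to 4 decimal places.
\rho(1) = -0.4389

For an MA(q) process with theta_0 = 1, the autocovariance is
  gamma(k) = sigma^2 * sum_{i=0..q-k} theta_i * theta_{i+k},
and rho(k) = gamma(k) / gamma(0). Sigma^2 cancels.
  numerator   = (1)*(-0.436) + (-0.436)*(0.72) = -0.74992.
  denominator = (1)^2 + (-0.436)^2 + (0.72)^2 = 1.708496.
  rho(1) = -0.74992 / 1.708496 = -0.4389.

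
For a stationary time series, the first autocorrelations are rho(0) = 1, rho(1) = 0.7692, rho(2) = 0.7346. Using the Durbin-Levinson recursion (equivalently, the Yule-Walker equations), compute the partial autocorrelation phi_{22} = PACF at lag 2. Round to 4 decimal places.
\phi_{22} = 0.3500

The PACF at lag k is phi_{kk}, the last component of the solution
to the Yule-Walker system G_k phi = r_k where
  (G_k)_{ij} = rho(|i - j|), (r_k)_i = rho(i), i,j = 1..k.
Equivalently, Durbin-Levinson gives phi_{kk} iteratively:
  phi_{11} = rho(1)
  phi_{kk} = [rho(k) - sum_{j=1..k-1} phi_{k-1,j} rho(k-j)]
            / [1 - sum_{j=1..k-1} phi_{k-1,j} rho(j)],
  phi_{k,j} = phi_{k-1,j} - phi_{kk} phi_{k-1,k-j},  j = 1..k-1.
Step k = 1:
  phi_11 = rho(1) = 0.7692.
Step k = 2:
  phi_22 = [rho(2) - phi_11 rho(1)] / [1 - phi_11 rho(1)] = [0.7346 - (0.7692)(0.7692)] / [1 - (0.7692)(0.7692)]
         = 0.14293136 / 0.40833136 = 0.35.
Therefore phi_{22} = 0.3500.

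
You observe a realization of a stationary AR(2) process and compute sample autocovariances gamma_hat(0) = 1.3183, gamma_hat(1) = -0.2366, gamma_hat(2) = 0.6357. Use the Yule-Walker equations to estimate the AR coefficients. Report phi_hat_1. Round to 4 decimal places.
\hat\phi_{1} = -0.0960

The Yule-Walker equations for an AR(p) process read, in matrix form,
  Gamma_p phi = r_p,   with   (Gamma_p)_{ij} = gamma(|i - j|),
                       (r_p)_i = gamma(i),   i,j = 1..p.
Substitute the sample gammas (Toeplitz matrix and right-hand side of size 2):
  Gamma_p = [[1.3183, -0.2366], [-0.2366, 1.3183]]
  r_p     = [-0.2366, 0.6357]
Written out:
  1.3183 phi_1 - 0.2366 phi_2 = -0.2366
  -0.2366 phi_1 + 1.3183 phi_2 = 0.6357
Solve by Cramer's rule:
  det = gamma(0)^2 - gamma(1)^2 = (1.3183)^2 - (-0.2366)^2 = 1.73791489 - 0.05597956 = 1.68193533
  phi_hat_1 = [gamma(1) gamma(0) - gamma(1) gamma(2)] / det = [(-0.2366)(1.3183) - (-0.2366)(0.6357)] / 1.68193533 = -0.16150316 / 1.68193533 = -0.096
  phi_hat_2 = [gamma(0) gamma(2) - gamma(1)^2] / det = [(1.3183)(0.6357) - (-0.2366)^2] / 1.68193533 = 0.78206375 / 1.68193533 = 0.465
So phi_hat = [-0.0960, 0.4650].
Therefore phi_hat_1 = -0.0960.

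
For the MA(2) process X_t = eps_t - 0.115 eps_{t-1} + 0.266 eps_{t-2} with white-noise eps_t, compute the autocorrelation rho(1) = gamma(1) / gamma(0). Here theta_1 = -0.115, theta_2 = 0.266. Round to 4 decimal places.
\rho(1) = -0.1343

For an MA(q) process with theta_0 = 1, the autocovariance is
  gamma(k) = sigma^2 * sum_{i=0..q-k} theta_i * theta_{i+k},
and rho(k) = gamma(k) / gamma(0). Sigma^2 cancels.
  numerator   = (1)*(-0.115) + (-0.115)*(0.266) = -0.14559.
  denominator = (1)^2 + (-0.115)^2 + (0.266)^2 = 1.083981.
  rho(1) = -0.14559 / 1.083981 = -0.1343.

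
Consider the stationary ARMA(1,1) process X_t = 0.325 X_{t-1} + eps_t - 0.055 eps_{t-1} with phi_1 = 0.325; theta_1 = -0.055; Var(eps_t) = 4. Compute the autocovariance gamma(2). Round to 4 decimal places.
\gamma(2) = 0.3854

Multiply the model equation by X_{t-k} and take expectations. With theta_0 = psi_0 = 1 and psi_j the MA(infinity) weights, this gives
  gamma(k) - sum_i phi_i gamma(k-i) = c_k,
  c_k = sigma^2 * sum_{j=k..q} theta_j psi_{j-k}   (c_k = 0 for k > q),
using gamma(-m) = gamma(m).
psi-weights needed (psi_j = theta_j + sum_i phi_i psi_{j-i}):
  psi_1 = theta_1 + phi_1 = -0.055 + (0.325) = 0.27
Right-hand sides:
  c_0 = sigma^2 (1 + theta_1 psi_1) = 4 * (1 + (-0.055)(0.27)) = 4 * 0.98515 = 3.9406
  c_1 = sigma^2 theta_1 = 4 * (-0.055) = -0.22
  c_2 = 0
Equations for k = 0 and k = 1 (AR order 1):
  gamma(0) = phi_1 gamma(1) + c_0
  gamma(1) = phi_1 gamma(0) + c_1
Substituting the second into the first: gamma(0) (1 - phi_1^2) = c_0 + phi_1 c_1, so
  gamma(0) = (c_0 + phi_1 c_1) / (1 - phi_1^2) = (3.9406 + (0.325)(-0.22)) / (1 - (0.325)^2) = 3.8691 / 0.894375 = 4.326038.
  gamma(1) = phi_1 gamma(0) + c_1 = (0.325)(4.326038) + (-0.22) = 1.185962.
For k = 2 (> q): gamma(2) = phi_1 gamma(1) = (0.325)(1.185962) = 0.385438.
Therefore gamma(2) = 0.3854 (to 4 decimal places).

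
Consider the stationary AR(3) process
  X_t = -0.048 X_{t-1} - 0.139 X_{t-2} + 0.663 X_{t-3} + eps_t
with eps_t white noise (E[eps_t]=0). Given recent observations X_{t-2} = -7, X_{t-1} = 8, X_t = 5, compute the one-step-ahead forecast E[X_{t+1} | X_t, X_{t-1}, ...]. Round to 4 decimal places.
E[X_{t+1} \mid \mathcal F_t] = -5.9930

For an AR(p) model X_t = c + sum_i phi_i X_{t-i} + eps_t, the
one-step-ahead conditional mean is
  E[X_{t+1} | X_t, ...] = c + sum_i phi_i X_{t+1-i}.
Substitute known values:
  E[X_{t+1} | ...] = (-0.048) * (5) + (-0.139) * (8) + (0.663) * (-7)
                   = -5.9930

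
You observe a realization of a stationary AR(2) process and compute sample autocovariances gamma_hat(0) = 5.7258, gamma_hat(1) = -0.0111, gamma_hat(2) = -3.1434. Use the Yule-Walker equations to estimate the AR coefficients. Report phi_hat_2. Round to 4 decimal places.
\hat\phi_{2} = -0.5490

The Yule-Walker equations for an AR(p) process read, in matrix form,
  Gamma_p phi = r_p,   with   (Gamma_p)_{ij} = gamma(|i - j|),
                       (r_p)_i = gamma(i),   i,j = 1..p.
Substitute the sample gammas (Toeplitz matrix and right-hand side of size 2):
  Gamma_p = [[5.7258, -0.0111], [-0.0111, 5.7258]]
  r_p     = [-0.0111, -3.1434]
Written out:
  5.7258 phi_1 - 0.0111 phi_2 = -0.0111
  -0.0111 phi_1 + 5.7258 phi_2 = -3.1434
Solve by Cramer's rule:
  det = gamma(0)^2 - gamma(1)^2 = (5.7258)^2 - (-0.0111)^2 = 32.78478564 - 0.00012321 = 32.78466243
  phi_hat_1 = [gamma(1) gamma(0) - gamma(1) gamma(2)] / det = [(-0.0111)(5.7258) - (-0.0111)(-3.1434)] / 32.78466243 = -0.09844812 / 32.78466243 = -0.003
  phi_hat_2 = [gamma(0) gamma(2) - gamma(1)^2] / det = [(5.7258)(-3.1434) - (-0.0111)^2] / 32.78466243 = -17.99860293 / 32.78466243 = -0.549
So phi_hat = [-0.0030, -0.5490].
Therefore phi_hat_2 = -0.5490.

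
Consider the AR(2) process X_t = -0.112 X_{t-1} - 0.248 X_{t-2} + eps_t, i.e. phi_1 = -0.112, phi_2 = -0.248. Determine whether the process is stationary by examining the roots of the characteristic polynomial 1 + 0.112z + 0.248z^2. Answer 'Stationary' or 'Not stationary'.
\text{Stationary}

The AR(p) characteristic polynomial is P(z) = 1 + 0.112z + 0.248z^2.
Stationarity requires all roots to lie outside the unit circle, i.e. |z| > 1 for every root.
Set 1 + (0.112) z + (0.248) z^2 = 0, i.e. a z^2 + b z + c = 0 with a = 0.248, b = 0.112, c = 1.
Discriminant D = b^2 - 4ac = (0.112)^2 - 4*(0.248)*1 = 0.012544 - (0.992) = -0.979456.
D < 0, so the roots are the complex-conjugate pair z = (-b +/- i sqrt(-D)) / (2a) = -0.2258 +/- 1.9953i.
For a conjugate pair |z|^2 = z * conj(z) = (product of roots) = c/a = 1/(0.248) = 4.032258, so |z| = sqrt(4.032258) = 2.008 for both roots.
Moduli of all roots: 2.0080, 2.0080.
All moduli strictly greater than 1? Yes.
Verdict: Stationary.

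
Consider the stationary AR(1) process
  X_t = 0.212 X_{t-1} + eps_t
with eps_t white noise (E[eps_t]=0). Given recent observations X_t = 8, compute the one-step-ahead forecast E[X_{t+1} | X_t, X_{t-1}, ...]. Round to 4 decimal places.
E[X_{t+1} \mid \mathcal F_t] = 1.6960

For an AR(p) model X_t = c + sum_i phi_i X_{t-i} + eps_t, the
one-step-ahead conditional mean is
  E[X_{t+1} | X_t, ...] = c + sum_i phi_i X_{t+1-i}.
Substitute known values:
  E[X_{t+1} | ...] = (0.212) * (8)
                   = 1.6960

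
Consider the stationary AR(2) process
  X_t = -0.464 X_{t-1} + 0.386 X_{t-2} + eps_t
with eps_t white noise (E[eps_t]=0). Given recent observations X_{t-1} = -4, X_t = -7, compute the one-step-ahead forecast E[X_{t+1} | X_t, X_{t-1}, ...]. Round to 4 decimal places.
E[X_{t+1} \mid \mathcal F_t] = 1.7040

For an AR(p) model X_t = c + sum_i phi_i X_{t-i} + eps_t, the
one-step-ahead conditional mean is
  E[X_{t+1} | X_t, ...] = c + sum_i phi_i X_{t+1-i}.
Substitute known values:
  E[X_{t+1} | ...] = (-0.464) * (-7) + (0.386) * (-4)
                   = 1.7040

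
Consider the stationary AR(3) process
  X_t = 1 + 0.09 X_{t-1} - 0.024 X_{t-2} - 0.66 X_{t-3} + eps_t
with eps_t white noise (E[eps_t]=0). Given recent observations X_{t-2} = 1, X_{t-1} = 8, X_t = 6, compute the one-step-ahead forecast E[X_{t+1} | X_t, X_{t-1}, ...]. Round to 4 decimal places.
E[X_{t+1} \mid \mathcal F_t] = 0.6880

For an AR(p) model X_t = c + sum_i phi_i X_{t-i} + eps_t, the
one-step-ahead conditional mean is
  E[X_{t+1} | X_t, ...] = c + sum_i phi_i X_{t+1-i}.
Substitute known values:
  E[X_{t+1} | ...] = 1 + (0.09) * (6) + (-0.024) * (8) + (-0.66) * (1)
                   = 0.6880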